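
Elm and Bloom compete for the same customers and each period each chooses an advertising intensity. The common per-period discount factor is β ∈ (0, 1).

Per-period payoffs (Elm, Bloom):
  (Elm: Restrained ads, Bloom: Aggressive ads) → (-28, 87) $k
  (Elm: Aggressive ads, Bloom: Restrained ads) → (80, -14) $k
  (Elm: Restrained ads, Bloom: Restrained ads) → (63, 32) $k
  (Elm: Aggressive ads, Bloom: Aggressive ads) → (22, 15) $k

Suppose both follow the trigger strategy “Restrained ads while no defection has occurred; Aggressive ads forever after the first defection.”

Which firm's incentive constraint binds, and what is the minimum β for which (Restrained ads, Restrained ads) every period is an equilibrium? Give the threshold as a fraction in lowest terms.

Bloom; β ≥ 55/72

Elm: cooperation gives 63 each period; deviation gives 80 once then 22 forever.
  63/(1−β) ≥ 80 + 22β/(1−β) ⇒ β ≥ 17/58.
Bloom: cooperation gives 32 each period; deviation gives 87 once then 15 forever.
  β ≥ 55/72.
Both must hold, so the binding constraint is Bloom's: β ≥ 55/72.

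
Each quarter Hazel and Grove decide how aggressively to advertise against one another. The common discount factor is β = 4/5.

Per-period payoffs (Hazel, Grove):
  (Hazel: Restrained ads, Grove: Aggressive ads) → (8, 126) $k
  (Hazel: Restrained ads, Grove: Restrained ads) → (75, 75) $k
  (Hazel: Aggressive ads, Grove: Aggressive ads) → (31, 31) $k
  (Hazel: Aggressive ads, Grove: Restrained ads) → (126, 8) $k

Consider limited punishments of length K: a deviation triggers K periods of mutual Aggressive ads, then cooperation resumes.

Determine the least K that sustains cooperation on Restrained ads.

Need Σ_{k=1}^{K} β^k ≥ (126−75)/(75−31) = 1.1591 at β = 4/5.
At K = 1 the sum is 0.8000 < 1.1591; at K = 2 it is 1.4400 ≥ 1.1591.
So the minimum punishment length is K = 2.

2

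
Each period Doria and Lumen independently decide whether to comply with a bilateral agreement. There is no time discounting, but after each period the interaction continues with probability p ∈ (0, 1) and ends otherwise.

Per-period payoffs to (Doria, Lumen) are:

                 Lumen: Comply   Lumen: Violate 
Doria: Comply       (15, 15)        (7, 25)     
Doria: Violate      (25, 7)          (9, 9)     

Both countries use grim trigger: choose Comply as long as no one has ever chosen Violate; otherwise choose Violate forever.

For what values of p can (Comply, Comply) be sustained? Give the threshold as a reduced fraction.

5/8

With no time discounting, the continuation probability p plays the role of the discount factor.
Grim-trigger IC: 15/(1−p) ≥ 25 + 9p/(1−p) ⇒ p ≥ (25−15)/(25−9) = 5/8.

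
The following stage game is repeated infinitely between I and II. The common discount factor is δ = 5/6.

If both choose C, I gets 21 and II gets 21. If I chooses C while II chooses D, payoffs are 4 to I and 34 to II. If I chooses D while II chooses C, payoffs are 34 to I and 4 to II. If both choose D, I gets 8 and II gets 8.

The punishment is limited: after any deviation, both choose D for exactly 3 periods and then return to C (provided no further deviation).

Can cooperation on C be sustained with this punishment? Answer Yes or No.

Yes

IC: δ+…+δ^3 ≥ (34−21)/(21−8) = 1.
At δ = 5/6: partial sum = 2.1065 ≥ 1.0000. Cooperation sustainable.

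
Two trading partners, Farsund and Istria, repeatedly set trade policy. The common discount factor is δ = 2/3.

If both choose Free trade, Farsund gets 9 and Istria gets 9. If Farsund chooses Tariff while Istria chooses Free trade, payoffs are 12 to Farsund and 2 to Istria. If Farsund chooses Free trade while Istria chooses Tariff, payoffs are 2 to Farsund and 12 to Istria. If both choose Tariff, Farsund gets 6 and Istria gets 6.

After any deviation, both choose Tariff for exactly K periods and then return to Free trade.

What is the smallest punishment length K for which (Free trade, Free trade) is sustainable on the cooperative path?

2

No profitable deviation requires (9−6)(δ+…+δ^K) ≥ 12−9, i.e. δ+…+δ^K ≥ 1 ≈ 1.0000.
With δ = 2/3, the partial sums are K=1: 0.6667, K=2: 1.1111.
K = 2 is the first length at which the sum reaches 1.0000.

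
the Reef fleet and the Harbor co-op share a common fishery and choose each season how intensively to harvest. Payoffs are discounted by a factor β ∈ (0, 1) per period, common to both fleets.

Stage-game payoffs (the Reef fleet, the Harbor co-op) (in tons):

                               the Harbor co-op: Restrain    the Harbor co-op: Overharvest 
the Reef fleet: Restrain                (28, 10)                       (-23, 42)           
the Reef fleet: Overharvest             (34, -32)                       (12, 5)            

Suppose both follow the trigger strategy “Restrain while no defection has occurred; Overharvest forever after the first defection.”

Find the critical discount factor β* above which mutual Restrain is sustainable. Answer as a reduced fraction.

For the Reef fleet: deviation gain 34−28 = 6, per-period punishment loss 28−12 = 16. IC gives β ≥ 6/22 = 3/11.
For the Harbor co-op: gain 32, loss 5 per period, so β ≥ 32/37.
The tighter constraint is the Harbor co-op's, so cooperation needs β ≥ 32/37.

32/37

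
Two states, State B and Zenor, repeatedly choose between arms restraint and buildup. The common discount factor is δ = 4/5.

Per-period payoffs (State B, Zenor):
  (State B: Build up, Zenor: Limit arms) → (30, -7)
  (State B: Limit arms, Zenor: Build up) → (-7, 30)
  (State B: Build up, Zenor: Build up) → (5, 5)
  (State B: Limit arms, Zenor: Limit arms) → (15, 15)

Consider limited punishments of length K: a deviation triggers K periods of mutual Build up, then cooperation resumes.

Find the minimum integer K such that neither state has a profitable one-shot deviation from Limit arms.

IC: δ(1−δ^K)/(1−δ) ≥ (30−15)/(15−5) = 3/2.
With δ = 4/5: need 1 − δ^K ≥ 3/2·(1−4/5)/(4/5), i.e. δ^K ≤ 0.6250.
Since (4/5)^2 = 0.6400 and (4/5)^3 = 0.5120, the smallest such K is 3.

3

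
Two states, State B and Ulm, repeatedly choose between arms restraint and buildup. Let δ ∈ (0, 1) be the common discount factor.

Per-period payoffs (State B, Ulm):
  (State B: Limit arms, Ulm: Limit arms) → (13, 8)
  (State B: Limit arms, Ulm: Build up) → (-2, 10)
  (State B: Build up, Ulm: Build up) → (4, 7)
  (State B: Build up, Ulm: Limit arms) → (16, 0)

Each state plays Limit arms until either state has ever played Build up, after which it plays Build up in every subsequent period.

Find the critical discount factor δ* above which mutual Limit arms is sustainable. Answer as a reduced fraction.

For State B: deviation gain 16−13 = 3, per-period punishment loss 13−4 = 9. IC gives δ ≥ 3/12 = 1/4.
For Ulm: gain 2, loss 1 per period, so δ ≥ 2/3.
The tighter constraint is Ulm's, so cooperation needs δ ≥ 2/3.

2/3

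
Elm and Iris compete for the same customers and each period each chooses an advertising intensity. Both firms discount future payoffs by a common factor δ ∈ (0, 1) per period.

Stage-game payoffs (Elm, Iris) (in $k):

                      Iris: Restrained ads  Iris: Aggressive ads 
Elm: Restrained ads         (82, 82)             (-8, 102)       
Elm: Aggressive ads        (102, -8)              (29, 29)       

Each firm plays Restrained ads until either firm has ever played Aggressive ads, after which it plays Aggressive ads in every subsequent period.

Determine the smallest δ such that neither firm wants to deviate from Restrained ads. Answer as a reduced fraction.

One-period gain from deviating is 102 − 82 = 20. The loss is 82 − 29 = 53 in every subsequent period, with present value 53·δ/(1−δ).
Deviation is unprofitable when 53·δ/(1−δ) ≥ 20, i.e. δ/(1−δ) ≥ 20/53.
Equivalently δ ≥ 20/(20+53) = 20/73.

20/73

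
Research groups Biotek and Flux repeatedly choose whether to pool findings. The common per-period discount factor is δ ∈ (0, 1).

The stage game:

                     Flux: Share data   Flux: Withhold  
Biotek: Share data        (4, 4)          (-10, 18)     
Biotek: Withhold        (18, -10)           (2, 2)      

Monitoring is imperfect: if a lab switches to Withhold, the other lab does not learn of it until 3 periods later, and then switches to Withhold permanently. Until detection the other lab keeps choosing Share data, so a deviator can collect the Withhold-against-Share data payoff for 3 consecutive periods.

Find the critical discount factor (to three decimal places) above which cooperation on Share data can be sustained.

The best deviation is to choose Withhold for all 3 undetected periods, earning 18 each, then 2 forever once detected.
Deviation value: 18(1−δ^3)/(1−δ) + 2δ^3/(1−δ); cooperation value: 4/(1−δ).
IC: 4 ≥ 18(1−δ^3) + 2δ^3 = 18 − 16δ^3.
So δ^3 ≥ 14/16 = 7/8, giving δ ≥ (7/8)^(1/3) ≈ 0.956.

0.956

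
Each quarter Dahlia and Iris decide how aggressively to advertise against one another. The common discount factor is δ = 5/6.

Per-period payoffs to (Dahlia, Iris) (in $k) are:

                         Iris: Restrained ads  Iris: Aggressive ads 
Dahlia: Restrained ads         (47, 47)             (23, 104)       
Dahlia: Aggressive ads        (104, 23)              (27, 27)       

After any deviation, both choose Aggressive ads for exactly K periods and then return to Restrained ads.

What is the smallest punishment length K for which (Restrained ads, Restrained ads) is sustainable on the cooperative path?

5

No profitable deviation requires (47−27)(δ+…+δ^K) ≥ 104−47, i.e. δ+…+δ^K ≥ 57/20 ≈ 2.8500.
With δ = 5/6, the partial sums are K=1: 0.8333, K=2: 1.5278, K=3: 2.1065, K=4: 2.5887, K=5: 2.9906.
K = 5 is the first length at which the sum reaches 2.8500.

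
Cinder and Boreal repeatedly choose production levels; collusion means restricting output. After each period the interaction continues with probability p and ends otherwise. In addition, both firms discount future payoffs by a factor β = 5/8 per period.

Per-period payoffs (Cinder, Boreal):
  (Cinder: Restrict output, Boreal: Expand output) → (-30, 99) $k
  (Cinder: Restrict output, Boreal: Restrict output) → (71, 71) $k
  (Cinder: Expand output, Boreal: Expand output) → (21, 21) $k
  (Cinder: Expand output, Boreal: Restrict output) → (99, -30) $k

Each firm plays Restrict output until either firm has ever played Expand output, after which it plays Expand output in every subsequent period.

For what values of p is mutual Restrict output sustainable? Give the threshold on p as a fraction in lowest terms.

With continuation probability p and discount β, the effective per-period discount factor is βp.
Grim-trigger IC: βp ≥ (99−71)/(99−21) = 14/39.
So p ≥ (14/39)/(5/8) = 112/195.

112/195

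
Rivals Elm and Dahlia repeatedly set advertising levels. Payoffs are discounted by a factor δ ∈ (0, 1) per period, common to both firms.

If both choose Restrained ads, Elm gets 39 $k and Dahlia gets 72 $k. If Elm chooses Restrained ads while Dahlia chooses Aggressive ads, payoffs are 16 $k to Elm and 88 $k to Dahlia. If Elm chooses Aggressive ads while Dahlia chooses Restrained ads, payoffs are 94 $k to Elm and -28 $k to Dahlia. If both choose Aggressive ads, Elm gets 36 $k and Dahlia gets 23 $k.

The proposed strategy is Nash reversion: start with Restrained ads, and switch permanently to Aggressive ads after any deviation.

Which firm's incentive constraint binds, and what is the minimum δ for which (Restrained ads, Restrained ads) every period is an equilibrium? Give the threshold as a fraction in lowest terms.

For Elm: deviation gain 94−39 = 55, per-period punishment loss 39−36 = 3. IC gives δ ≥ 55/58.
For Dahlia: gain 16, loss 49 per period, so δ ≥ 16/65.
The tighter constraint is Elm's, so cooperation needs δ ≥ 55/58.

Elm; δ ≥ 55/58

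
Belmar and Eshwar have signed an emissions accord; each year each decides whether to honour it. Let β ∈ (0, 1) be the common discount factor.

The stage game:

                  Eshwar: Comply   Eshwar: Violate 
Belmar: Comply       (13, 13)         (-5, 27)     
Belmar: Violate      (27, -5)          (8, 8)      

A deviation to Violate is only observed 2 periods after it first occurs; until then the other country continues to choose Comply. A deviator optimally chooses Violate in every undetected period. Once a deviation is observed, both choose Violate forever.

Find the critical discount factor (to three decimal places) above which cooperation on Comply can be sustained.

Deviating for the 2 undetected periods gains 27−13 = 14 per period over cooperation, then loses 13−8 = 5 per period forever once punishment starts.
Gain: 14(1 + β + … + β^1); loss: 5·β^2/(1−β).
No profitable deviation ⇔ 14(1−β^2) ≤ 5·β^2, i.e. β^2 ≥ 14/(14+5) = 14/19.
Hence β ≥ (14/19)^(1/2) ≈ 0.858.

0.858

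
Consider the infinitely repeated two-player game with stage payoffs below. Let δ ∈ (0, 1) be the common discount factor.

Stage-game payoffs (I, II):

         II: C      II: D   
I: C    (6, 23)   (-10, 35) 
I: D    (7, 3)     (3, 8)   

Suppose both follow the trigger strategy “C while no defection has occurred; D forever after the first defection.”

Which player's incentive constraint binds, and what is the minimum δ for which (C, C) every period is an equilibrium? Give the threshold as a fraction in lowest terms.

II; δ ≥ 4/9

For I: deviation gain 7−6 = 1, per-period punishment loss 6−3 = 3. IC gives δ ≥ 1/4.
For II: gain 12, loss 15 per period, so δ ≥ 12/27 = 4/9.
The tighter constraint is II's, so cooperation needs δ ≥ 4/9.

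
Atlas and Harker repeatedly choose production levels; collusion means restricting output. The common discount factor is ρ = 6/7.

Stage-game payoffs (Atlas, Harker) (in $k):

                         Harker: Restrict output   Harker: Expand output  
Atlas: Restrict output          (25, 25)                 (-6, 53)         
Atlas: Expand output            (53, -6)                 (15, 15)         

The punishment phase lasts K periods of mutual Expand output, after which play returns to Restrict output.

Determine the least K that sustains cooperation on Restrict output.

5

IC: ρ(1−ρ^K)/(1−ρ) ≥ (53−25)/(25−15) = 14/5.
With ρ = 6/7: need 1 − ρ^K ≥ 14/5·(1−6/7)/(6/7), i.e. ρ^K ≤ 0.5333.
Since (6/7)^4 = 0.5398 and (6/7)^5 = 0.4627, the smallest such K is 5.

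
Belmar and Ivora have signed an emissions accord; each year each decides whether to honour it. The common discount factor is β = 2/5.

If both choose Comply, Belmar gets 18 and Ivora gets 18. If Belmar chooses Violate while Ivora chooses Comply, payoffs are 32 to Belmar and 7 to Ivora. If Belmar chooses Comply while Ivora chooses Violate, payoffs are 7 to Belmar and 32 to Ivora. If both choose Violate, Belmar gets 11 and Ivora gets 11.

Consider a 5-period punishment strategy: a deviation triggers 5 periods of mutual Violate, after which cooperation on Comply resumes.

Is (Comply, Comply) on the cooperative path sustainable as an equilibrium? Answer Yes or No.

No

IC: β+…+β^5 ≥ (32−18)/(18−11) = 2.
At β = 2/5: partial sum = 0.6598 < 2.0000. Cooperation not sustainable.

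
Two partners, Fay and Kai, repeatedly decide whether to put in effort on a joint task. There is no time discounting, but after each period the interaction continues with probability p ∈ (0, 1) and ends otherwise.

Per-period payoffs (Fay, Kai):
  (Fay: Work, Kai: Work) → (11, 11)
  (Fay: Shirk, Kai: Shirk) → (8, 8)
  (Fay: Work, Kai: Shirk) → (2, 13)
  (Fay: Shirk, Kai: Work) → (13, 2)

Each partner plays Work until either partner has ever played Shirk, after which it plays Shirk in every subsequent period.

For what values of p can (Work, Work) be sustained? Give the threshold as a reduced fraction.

Expected cooperation value is 11 + p·11 + p²·11 + … = 11/(1−p); deviation gives 13 + p·8/(1−p).
11 ≥ 13(1−p) + 8p ⇒ 5p ≥ 2 ⇒ p ≥ 2/5.

2/5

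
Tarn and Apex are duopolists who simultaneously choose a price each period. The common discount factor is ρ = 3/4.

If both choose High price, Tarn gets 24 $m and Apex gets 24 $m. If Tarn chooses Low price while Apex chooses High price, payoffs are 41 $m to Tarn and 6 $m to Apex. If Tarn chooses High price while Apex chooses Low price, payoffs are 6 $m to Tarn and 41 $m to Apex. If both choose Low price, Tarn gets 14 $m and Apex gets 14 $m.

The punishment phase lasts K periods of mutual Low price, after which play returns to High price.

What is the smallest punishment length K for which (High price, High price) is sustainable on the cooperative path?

3

No profitable deviation requires (24−14)(ρ+…+ρ^K) ≥ 41−24, i.e. ρ+…+ρ^K ≥ 17/10 ≈ 1.7000.
With ρ = 3/4, the partial sums are K=1: 0.7500, K=2: 1.3125, K=3: 1.7344.
K = 3 is the first length at which the sum reaches 1.7000.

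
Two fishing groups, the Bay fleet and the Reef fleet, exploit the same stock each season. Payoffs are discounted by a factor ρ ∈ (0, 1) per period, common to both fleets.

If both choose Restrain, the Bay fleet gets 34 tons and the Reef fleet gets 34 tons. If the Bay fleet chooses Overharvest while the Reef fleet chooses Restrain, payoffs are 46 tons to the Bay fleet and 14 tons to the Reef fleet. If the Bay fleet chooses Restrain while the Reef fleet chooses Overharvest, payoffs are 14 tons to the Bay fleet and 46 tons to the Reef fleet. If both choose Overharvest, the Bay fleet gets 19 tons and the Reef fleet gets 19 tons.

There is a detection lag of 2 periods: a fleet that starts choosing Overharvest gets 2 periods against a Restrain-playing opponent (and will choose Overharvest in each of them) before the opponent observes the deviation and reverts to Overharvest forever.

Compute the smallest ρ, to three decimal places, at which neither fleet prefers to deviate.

A deviator earns 46 for 2 periods, then 19 forever; cooperating earns 34 forever. Multiplying the IC by (1−ρ):
34 ≥ 46(1−ρ^2) + 19ρ^2, so 27·ρ^2 ≥ 12 and ρ^2 ≥ 4/9.
ρ ≥ (4/9)^(1/2) ≈ 0.667.

0.667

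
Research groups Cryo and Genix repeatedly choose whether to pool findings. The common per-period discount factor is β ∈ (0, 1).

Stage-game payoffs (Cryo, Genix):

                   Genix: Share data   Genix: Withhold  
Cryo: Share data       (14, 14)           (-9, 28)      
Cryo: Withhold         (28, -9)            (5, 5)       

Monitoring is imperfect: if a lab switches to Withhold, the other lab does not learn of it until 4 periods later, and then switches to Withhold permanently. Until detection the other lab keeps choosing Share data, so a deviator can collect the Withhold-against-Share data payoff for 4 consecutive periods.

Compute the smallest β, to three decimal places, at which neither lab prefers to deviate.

A deviator earns 28 for 4 periods, then 5 forever; cooperating earns 14 forever. Multiplying the IC by (1−β):
14 ≥ 28(1−β^4) + 5β^4, so 23·β^4 ≥ 14 and β^4 ≥ 14/23.
β ≥ (14/23)^(1/4) ≈ 0.883.

0.883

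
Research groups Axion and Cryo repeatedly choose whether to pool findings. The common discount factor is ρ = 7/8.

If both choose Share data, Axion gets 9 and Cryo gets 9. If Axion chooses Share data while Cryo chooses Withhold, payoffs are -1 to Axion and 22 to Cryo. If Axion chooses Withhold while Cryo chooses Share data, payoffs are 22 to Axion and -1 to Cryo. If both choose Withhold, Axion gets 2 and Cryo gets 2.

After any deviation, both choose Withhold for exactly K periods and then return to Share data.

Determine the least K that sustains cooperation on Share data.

IC: ρ(1−ρ^K)/(1−ρ) ≥ (22−9)/(9−2) = 13/7.
With ρ = 7/8: need 1 − ρ^K ≥ 13/7·(1−7/8)/(7/8), i.e. ρ^K ≤ 0.7347.
Since (7/8)^2 = 0.7656 and (7/8)^3 = 0.6699, the smallest such K is 3.

3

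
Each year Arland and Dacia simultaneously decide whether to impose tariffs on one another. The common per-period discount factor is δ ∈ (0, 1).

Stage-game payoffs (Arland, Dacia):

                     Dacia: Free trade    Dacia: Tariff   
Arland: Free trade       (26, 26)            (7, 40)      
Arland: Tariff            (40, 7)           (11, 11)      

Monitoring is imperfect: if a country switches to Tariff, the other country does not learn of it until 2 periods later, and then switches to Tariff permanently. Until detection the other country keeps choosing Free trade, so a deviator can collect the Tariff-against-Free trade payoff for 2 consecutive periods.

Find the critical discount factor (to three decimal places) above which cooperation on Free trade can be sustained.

0.695

Deviating for the 2 undetected periods gains 40−26 = 14 per period over cooperation, then loses 26−11 = 15 per period forever once punishment starts.
Gain: 14(1 + δ + … + δ^1); loss: 15·δ^2/(1−δ).
No profitable deviation ⇔ 14(1−δ^2) ≤ 15·δ^2, i.e. δ^2 ≥ 14/(14+15) = 14/29.
Hence δ ≥ (14/29)^(1/2) ≈ 0.695.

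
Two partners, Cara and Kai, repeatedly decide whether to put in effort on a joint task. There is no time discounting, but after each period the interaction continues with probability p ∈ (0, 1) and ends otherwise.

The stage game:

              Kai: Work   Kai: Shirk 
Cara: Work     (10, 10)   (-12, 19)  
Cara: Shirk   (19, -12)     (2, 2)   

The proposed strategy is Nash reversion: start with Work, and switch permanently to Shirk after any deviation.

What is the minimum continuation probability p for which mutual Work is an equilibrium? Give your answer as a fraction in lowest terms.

With no time discounting, the continuation probability p plays the role of the discount factor.
Grim-trigger IC: 10/(1−p) ≥ 19 + 2p/(1−p) ⇒ p ≥ (19−10)/(19−2) = 9/17.

9/17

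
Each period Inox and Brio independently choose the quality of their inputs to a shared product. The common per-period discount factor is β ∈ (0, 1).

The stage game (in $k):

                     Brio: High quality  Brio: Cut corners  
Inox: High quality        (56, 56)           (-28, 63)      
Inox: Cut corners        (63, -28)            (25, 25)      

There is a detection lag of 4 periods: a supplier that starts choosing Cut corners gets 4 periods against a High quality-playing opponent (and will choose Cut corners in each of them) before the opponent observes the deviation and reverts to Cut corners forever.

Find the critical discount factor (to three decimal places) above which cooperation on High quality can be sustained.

A deviator earns 63 for 4 periods, then 25 forever; cooperating earns 56 forever. Multiplying the IC by (1−β):
56 ≥ 63(1−β^4) + 25β^4, so 38·β^4 ≥ 7 and β^4 ≥ 7/38.
β ≥ (7/38)^(1/4) ≈ 0.655.

0.655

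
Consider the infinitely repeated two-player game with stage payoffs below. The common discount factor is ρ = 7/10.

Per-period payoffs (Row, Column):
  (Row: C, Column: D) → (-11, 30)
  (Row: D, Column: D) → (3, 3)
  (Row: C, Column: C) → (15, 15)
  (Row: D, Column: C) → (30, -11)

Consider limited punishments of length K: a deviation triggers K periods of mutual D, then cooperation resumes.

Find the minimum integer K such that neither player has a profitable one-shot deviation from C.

3

No profitable deviation requires (15−3)(ρ+…+ρ^K) ≥ 30−15, i.e. ρ+…+ρ^K ≥ 5/4 ≈ 1.2500.
With ρ = 7/10, the partial sums are K=1: 0.7000, K=2: 1.1900, K=3: 1.5330.
K = 3 is the first length at which the sum reaches 1.2500.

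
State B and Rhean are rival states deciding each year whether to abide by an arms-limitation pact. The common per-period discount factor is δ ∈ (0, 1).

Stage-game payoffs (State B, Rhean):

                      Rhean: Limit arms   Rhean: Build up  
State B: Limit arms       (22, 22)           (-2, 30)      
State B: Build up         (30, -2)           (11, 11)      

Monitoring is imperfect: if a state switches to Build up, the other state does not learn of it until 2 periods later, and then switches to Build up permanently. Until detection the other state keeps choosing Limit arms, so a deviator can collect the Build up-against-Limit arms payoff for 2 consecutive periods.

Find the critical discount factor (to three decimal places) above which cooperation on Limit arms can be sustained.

A deviator earns 30 for 2 periods, then 11 forever; cooperating earns 22 forever. Multiplying the IC by (1−δ):
22 ≥ 30(1−δ^2) + 11δ^2, so 19·δ^2 ≥ 8 and δ^2 ≥ 8/19.
δ ≥ (8/19)^(1/2) ≈ 0.649.

0.649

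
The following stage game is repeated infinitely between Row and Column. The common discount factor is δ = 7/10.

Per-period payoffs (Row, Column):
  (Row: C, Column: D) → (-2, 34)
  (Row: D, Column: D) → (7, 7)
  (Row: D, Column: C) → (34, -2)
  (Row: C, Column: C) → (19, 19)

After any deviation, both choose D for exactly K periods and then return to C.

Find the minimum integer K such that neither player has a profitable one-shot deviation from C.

Need Σ_{k=1}^{K} δ^k ≥ (34−19)/(19−7) = 1.2500 at δ = 7/10.
At K = 2 the sum is 1.1900 < 1.2500; at K = 3 it is 1.5330 ≥ 1.2500.
So the minimum punishment length is K = 3.

3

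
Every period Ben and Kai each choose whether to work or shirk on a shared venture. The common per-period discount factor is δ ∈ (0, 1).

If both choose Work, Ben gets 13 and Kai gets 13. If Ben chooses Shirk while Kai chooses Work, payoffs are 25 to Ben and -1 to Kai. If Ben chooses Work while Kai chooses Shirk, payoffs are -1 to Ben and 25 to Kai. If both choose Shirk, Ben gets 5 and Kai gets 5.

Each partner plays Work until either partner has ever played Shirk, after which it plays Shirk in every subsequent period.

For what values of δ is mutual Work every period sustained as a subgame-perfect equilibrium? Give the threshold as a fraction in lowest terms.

3/5

13/(1−δ) ≥ 25 + 5δ/(1−δ)
13 ≥ 25 − 20δ
δ ≥ 12/20 = 3/5.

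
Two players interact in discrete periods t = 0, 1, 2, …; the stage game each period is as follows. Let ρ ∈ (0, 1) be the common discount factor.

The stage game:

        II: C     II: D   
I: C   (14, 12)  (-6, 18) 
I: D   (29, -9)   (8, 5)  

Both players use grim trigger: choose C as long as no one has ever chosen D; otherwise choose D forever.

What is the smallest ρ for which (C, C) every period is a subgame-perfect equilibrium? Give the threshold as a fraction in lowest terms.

I's threshold: (29−14)/(29−8) = 5/7.
II's threshold: (18−12)/(18−5) = 6/13.
5/7 > 6/13, so I binds and ρ* = 5/7.

5/7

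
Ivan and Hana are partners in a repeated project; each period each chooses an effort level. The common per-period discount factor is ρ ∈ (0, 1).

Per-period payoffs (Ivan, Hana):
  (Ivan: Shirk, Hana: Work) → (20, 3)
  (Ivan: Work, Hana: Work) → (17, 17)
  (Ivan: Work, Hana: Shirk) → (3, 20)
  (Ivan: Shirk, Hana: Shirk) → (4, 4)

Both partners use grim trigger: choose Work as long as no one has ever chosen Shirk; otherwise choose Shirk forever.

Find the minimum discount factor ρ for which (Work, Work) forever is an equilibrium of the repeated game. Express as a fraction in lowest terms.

3/16

17/(1−ρ) ≥ 20 + 4ρ/(1−ρ)
17 ≥ 20 − 16ρ
ρ ≥ 3/16.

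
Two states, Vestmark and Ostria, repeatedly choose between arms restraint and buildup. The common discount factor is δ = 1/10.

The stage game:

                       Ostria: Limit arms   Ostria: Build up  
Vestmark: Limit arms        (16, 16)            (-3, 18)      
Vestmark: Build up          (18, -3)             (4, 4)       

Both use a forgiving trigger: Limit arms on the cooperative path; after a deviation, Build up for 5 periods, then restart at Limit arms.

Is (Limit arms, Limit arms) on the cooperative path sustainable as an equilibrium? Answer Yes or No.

No

IC: δ+…+δ^5 ≥ (18−16)/(16−4) = 1/6.
At δ = 1/10: partial sum = 0.1111 < 0.1667. Cooperation not sustainable.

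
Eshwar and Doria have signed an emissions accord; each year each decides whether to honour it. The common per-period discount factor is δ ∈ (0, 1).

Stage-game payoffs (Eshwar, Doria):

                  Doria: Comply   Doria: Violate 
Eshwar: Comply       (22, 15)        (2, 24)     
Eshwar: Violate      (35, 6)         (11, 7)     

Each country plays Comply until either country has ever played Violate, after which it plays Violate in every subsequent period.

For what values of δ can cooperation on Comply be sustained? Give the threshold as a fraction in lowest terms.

13/24

Eshwar: cooperation gives 22 each period; deviation gives 35 once then 11 forever.
  22/(1−δ) ≥ 35 + 11δ/(1−δ) ⇒ δ ≥ 13/24.
Doria: cooperation gives 15 each period; deviation gives 24 once then 7 forever.
  δ ≥ 9/17.
Both must hold, so the binding constraint is Eshwar's: δ ≥ 13/24.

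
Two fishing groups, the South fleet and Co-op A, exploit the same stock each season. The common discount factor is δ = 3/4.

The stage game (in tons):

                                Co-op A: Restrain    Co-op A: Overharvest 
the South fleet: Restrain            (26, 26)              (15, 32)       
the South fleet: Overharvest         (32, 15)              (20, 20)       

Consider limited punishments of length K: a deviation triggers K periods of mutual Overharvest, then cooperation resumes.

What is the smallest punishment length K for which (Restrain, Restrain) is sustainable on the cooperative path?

2

IC: δ(1−δ^K)/(1−δ) ≥ (32−26)/(26−20) = 1.
With δ = 3/4: need 1 − δ^K ≥ 1·(1−3/4)/(3/4), i.e. δ^K ≤ 0.6667.
Since (3/4)^1 = 0.7500 and (3/4)^2 = 0.5625, the smallest such K is 2.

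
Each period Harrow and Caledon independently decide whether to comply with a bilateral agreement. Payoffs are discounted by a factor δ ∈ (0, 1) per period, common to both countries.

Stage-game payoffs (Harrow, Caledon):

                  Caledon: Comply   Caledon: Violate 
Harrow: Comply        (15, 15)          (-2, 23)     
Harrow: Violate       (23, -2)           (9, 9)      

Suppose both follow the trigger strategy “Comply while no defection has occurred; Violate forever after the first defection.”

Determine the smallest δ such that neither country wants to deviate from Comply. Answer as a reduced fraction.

Cooperation forever yields 15 each period: 15/(1−δ).
Deviating yields 23 once, then 9 forever: 23 + 9δ/(1−δ).
No profitable deviation requires 15/(1−δ) ≥ 23 + 9δ/(1−δ).
Multiplying by (1−δ): 15 ≥ 23(1−δ) + 9δ = 23 − 14δ.
So 14δ ≥ 8, i.e. δ ≥ 8/14 = 4/7.

4/7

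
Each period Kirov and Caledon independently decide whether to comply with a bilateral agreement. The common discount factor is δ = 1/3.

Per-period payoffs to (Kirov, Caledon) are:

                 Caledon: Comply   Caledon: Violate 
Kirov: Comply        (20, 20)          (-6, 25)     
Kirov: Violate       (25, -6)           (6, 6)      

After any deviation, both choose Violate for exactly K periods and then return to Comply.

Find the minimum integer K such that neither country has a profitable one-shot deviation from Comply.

2

No profitable deviation requires (20−6)(δ+…+δ^K) ≥ 25−20, i.e. δ+…+δ^K ≥ 5/14 ≈ 0.3571.
With δ = 1/3, the partial sums are K=1: 0.3333, K=2: 0.4444.
K = 2 is the first length at which the sum reaches 0.3571.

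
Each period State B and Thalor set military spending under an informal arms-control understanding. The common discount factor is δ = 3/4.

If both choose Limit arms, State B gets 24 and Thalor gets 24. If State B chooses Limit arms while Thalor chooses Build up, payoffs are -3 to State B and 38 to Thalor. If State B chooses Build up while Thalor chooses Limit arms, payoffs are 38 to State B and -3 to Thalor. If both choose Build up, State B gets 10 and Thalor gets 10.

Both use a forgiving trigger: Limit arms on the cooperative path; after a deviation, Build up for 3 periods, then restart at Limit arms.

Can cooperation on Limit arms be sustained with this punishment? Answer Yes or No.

Yes

Comparing payoff streams over the 4 periods until play realigns: cooperate → 24(1+δ+…+δ^3); deviate → 38 + 10(δ+…+δ^3).
Cooperation is sustained iff (24−10)(δ+…+δ^3) ≥ 38−24.
δ+…+δ^3 = 3/4·(1−(3/4)^3)/(1−3/4) = 1.7344, and (38−24)/(24−10) = 1.0000.
1.7344 ≥ 1.0000, so cooperation is sustainable.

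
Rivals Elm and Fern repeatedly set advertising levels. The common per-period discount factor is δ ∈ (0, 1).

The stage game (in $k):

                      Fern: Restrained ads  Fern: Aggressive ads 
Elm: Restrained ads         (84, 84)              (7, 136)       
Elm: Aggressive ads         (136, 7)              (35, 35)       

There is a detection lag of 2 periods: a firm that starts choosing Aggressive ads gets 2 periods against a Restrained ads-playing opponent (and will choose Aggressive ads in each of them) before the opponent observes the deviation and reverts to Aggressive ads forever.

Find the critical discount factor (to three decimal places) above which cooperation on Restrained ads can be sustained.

A deviator earns 136 for 2 periods, then 35 forever; cooperating earns 84 forever. Multiplying the IC by (1−δ):
84 ≥ 136(1−δ^2) + 35δ^2, so 101·δ^2 ≥ 52 and δ^2 ≥ 52/101.
δ ≥ (52/101)^(1/2) ≈ 0.718.

0.718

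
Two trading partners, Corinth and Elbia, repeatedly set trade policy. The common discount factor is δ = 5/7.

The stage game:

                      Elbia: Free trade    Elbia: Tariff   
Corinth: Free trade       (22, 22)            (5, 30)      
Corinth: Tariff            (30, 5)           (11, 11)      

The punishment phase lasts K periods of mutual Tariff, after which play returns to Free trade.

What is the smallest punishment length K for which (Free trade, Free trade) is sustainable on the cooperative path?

2

Need Σ_{k=1}^{K} δ^k ≥ (30−22)/(22−11) = 0.7273 at δ = 5/7.
At K = 1 the sum is 0.7143 < 0.7273; at K = 2 it is 1.2245 ≥ 0.7273.
So the minimum punishment length is K = 2.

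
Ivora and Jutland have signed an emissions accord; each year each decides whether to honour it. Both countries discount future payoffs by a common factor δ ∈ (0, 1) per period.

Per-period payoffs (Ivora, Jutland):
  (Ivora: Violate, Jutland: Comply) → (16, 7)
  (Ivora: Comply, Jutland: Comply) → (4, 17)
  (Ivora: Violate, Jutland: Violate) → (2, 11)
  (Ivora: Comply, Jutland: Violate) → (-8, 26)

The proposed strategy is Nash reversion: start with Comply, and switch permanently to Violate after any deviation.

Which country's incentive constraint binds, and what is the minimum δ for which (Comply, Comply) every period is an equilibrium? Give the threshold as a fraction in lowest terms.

Ivora; δ ≥ 6/7

Ivora's threshold: (16−4)/(16−2) = 6/7.
Jutland's threshold: (26−17)/(26−11) = 3/5.
6/7 > 3/5, so Ivora binds and δ* = 6/7.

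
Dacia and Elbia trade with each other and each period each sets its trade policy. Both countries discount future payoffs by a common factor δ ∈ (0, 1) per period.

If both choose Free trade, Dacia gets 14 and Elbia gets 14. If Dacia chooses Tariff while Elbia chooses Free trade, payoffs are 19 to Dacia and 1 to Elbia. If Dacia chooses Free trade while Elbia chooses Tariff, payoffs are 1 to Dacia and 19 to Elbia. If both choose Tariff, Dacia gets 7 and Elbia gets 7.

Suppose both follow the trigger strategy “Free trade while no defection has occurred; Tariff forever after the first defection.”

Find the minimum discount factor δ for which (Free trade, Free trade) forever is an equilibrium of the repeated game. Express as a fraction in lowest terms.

5/12

One-period gain from deviating is 19 − 14 = 5. The loss is 14 − 7 = 7 in every subsequent period, with present value 7·δ/(1−δ).
Deviation is unprofitable when 7·δ/(1−δ) ≥ 5, i.e. δ/(1−δ) ≥ 5/7.
Equivalently δ ≥ 5/(5+7) = 5/12.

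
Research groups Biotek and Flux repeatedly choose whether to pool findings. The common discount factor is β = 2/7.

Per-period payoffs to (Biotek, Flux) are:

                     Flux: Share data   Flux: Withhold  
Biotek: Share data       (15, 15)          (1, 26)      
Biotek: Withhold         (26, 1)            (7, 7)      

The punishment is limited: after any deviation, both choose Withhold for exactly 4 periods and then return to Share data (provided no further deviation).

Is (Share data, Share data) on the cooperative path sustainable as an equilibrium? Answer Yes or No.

IC: β+…+β^4 ≥ (26−15)/(15−7) = 11/8.
At β = 2/7: partial sum = 0.3973 < 1.3750. Cooperation not sustainable.

No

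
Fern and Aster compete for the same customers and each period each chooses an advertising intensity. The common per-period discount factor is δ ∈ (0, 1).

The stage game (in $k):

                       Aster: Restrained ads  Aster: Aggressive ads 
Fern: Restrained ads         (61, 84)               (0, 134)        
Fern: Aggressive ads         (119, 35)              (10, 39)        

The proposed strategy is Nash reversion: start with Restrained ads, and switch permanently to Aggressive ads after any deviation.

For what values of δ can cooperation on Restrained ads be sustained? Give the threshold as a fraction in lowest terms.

58/109

Fern's threshold: (119−61)/(119−10) = 58/109.
Aster's threshold: (134−84)/(134−39) = 10/19.
58/109 > 10/19, so Fern binds and δ* = 58/109.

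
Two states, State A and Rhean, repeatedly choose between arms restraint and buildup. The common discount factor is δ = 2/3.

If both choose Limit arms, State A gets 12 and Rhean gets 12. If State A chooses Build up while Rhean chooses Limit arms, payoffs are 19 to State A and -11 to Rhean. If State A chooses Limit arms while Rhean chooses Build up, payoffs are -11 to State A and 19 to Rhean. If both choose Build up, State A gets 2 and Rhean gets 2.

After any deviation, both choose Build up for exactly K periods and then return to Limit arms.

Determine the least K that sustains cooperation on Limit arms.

2

IC: δ(1−δ^K)/(1−δ) ≥ (19−12)/(12−2) = 7/10.
With δ = 2/3: need 1 − δ^K ≥ 7/10·(1−2/3)/(2/3), i.e. δ^K ≤ 0.6500.
Since (2/3)^1 = 0.6667 and (2/3)^2 = 0.4444, the smallest such K is 2.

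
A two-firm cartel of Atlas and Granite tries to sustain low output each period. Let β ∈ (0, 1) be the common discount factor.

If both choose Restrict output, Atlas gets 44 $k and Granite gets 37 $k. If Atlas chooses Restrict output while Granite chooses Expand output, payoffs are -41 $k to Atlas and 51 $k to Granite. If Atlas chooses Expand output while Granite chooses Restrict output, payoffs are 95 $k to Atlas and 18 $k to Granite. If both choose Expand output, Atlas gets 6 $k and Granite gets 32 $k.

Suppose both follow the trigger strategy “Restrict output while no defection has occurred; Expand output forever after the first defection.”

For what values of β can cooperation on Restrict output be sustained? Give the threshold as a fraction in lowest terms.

14/19

For Atlas: deviation gain 95−44 = 51, per-period punishment loss 44−6 = 38. IC gives β ≥ 51/89.
For Granite: gain 14, loss 5 per period, so β ≥ 14/19.
The tighter constraint is Granite's, so cooperation needs β ≥ 14/19.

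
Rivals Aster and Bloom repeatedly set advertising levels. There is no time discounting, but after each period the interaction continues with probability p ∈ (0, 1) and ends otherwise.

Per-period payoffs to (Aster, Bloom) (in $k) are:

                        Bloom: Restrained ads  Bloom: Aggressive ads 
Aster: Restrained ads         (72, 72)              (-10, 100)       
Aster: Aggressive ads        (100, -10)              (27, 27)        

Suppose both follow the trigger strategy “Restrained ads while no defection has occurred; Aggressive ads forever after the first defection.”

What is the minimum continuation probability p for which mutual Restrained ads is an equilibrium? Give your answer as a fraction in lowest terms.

With no time discounting, the continuation probability p plays the role of the discount factor.
Grim-trigger IC: 72/(1−p) ≥ 100 + 27p/(1−p) ⇒ p ≥ (100−72)/(100−27) = 28/73.

28/73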